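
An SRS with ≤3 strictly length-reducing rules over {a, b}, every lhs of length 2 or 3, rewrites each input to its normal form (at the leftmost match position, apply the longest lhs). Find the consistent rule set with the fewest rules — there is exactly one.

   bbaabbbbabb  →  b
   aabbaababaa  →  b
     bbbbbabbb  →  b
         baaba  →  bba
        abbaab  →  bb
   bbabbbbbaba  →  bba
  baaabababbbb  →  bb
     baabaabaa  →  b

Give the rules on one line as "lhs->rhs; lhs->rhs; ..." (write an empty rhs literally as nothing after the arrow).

aa->; ab->; bbb->b

  | bbaabbbbabb => bbbbbbabb => bbbbabb => bbabb => bbb => b
  | aabbaababaa => bbaababaa => bbbabaa => babaa => baa => b
  | bbbbbabbb => bbbabbb => babbb => bbb => b
  | baaba => bba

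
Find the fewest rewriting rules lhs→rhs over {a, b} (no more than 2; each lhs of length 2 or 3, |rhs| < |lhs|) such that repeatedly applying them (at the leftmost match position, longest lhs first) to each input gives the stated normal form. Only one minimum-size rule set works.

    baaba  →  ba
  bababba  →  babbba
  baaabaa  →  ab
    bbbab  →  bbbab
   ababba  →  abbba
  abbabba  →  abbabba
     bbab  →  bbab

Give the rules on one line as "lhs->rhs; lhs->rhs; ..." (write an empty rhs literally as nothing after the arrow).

  | baaba => ba
  | bababba => babbba
  | baaabaa => abaa => aba => ab
  | bbbab

aba->ab; baa->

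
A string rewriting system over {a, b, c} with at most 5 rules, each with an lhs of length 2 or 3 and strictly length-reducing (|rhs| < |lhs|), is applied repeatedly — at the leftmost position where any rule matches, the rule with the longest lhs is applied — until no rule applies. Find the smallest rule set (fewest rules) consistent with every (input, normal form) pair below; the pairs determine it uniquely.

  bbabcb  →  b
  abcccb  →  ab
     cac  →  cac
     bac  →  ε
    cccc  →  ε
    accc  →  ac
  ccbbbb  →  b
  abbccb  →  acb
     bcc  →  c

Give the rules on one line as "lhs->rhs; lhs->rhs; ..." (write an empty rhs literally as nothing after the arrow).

  | bbabcb => babcb => bbcb => bcb => b
  | abcccb => accb => ab
  | cac
  | bac => bc => ε

ba->b; bb->b; bc->; cc->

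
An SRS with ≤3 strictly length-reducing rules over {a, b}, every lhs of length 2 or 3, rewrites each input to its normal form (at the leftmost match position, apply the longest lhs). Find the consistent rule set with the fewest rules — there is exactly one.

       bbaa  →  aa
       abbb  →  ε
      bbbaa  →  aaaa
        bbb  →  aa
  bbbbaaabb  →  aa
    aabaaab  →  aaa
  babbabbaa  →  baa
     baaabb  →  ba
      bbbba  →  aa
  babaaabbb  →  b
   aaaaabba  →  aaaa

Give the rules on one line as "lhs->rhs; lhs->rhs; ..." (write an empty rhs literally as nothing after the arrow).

ab->; bb->; bbb->aa

  | bbaa => aa
  | abbb => bb => ε
  | bbbaa => aaaa
  | bbb => aa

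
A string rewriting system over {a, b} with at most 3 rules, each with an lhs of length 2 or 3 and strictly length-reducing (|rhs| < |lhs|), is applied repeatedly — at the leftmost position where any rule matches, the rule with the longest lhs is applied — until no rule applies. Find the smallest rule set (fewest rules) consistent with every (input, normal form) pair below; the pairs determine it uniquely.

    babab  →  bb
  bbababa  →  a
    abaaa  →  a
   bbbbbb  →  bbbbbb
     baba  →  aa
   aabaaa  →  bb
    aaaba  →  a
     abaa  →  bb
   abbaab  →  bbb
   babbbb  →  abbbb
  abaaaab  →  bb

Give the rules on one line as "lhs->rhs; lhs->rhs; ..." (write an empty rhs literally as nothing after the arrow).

  | babab => abab => aab => bb
  | bbababa => bababa => ababa => aaba => bba => ba => a
  | abaaa => aaaa => bba => ba => a
  | bbbbbb

aaa->bb; aab->bb; ba->a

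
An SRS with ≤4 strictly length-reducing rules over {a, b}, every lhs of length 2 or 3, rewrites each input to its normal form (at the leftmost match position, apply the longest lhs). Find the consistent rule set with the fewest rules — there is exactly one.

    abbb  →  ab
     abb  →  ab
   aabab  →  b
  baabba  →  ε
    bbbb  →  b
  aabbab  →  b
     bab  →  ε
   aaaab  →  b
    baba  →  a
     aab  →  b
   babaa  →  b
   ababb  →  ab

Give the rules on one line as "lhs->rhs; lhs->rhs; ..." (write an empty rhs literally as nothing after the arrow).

aa->b; bab->; bb->b; bba->

  | abbb => abb => ab
  | abb => ab
  | aabab => bbab => b
  | baabba => bbbba => bbba => bba => ε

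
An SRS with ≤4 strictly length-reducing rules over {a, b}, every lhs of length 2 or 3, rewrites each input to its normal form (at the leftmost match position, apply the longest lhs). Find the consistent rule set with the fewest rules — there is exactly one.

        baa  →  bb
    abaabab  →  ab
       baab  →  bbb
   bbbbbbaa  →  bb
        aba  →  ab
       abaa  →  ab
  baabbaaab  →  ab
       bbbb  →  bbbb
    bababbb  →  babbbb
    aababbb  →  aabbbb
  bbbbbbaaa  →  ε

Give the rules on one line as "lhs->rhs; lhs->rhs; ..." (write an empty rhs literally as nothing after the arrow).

aba->ab; baa->bb; bba->

  | baa => bb
  | abaabab => ababab => abbab => ab
  | baab => bbb
  | bbbbbbaa => bbbba => bb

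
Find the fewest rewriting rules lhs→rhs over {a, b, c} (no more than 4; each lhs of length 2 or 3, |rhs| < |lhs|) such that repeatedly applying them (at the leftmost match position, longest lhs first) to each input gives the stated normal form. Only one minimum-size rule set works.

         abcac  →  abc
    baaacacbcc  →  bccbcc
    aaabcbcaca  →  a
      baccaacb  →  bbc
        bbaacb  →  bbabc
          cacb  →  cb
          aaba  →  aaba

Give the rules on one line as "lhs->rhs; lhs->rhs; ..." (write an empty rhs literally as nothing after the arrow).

  | abcac => abc
  | baaacacbcc => bccacbcc => bccbcc
  | aaabcbcaca => cbcbcaca => caacaca => acaca => aca => a
  | baccaacb => bacacb => bacb => bbc

aaa->c; acb->bc; bcb->aa; ca->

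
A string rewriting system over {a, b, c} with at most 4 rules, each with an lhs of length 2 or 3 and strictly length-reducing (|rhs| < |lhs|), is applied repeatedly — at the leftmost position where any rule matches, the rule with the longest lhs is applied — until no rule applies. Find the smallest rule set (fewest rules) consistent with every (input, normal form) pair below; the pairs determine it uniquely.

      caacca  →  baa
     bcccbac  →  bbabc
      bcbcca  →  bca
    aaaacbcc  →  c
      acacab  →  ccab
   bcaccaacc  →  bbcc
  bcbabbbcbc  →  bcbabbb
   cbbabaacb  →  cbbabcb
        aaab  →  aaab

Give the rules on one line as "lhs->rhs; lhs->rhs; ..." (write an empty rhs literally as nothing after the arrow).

  | caacca => cacca => ccca => baa
  | bcccbac => bbabac => bbabc
  | bcbcca => bca
  | aaaacbcc => aaacbcc => aacbcc => acbcc => cbcc => c

ac->c; cbc->; ccc->ba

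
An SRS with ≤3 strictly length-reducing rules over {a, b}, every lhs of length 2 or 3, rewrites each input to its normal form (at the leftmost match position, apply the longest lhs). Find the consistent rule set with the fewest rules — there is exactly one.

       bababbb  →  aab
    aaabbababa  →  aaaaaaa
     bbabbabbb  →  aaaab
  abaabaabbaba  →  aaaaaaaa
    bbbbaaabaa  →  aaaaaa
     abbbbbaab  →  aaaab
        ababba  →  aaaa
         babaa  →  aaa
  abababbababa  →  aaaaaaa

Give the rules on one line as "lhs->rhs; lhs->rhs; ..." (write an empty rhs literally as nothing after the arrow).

  | bababbb => ababbb => aabbb => aabb => aab
  | aaabbababa => aaaaababa => aaaaaaba => aaaaaaa
  | bbabbabbb => aabbabbb => aaaabbb => aaaabb => aaaab
  | abaabaabbaba => aaabaabbaba => aaaaabbaba => aaaaaaaba => aaaaaaaa

ba->a; bb->b; bba->aa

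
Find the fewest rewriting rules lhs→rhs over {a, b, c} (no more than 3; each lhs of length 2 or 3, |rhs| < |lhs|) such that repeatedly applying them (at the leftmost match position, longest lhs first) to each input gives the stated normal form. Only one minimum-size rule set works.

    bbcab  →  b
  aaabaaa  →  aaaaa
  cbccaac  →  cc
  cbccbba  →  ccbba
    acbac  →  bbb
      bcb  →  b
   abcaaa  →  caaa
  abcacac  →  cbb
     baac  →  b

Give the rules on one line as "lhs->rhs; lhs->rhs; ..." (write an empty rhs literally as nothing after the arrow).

  | bbcab => bab => b
  | aaabaaa => aaaaa
  | cbccaac => ccaac => ccab => cc
  | cbccbba => ccbba

ab->; ac->b; bc->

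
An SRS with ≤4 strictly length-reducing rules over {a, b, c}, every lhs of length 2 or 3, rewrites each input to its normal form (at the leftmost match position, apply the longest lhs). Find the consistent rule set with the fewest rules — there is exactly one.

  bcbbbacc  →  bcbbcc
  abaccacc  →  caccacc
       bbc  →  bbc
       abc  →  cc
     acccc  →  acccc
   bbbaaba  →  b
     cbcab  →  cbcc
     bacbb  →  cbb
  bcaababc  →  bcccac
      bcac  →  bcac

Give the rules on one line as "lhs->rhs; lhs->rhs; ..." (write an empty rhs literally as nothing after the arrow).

  | bcbbbacc => bcbbcc
  | abaccacc => caccacc
  | bbc
  | abc => cc

aab->ca; ab->c; ba->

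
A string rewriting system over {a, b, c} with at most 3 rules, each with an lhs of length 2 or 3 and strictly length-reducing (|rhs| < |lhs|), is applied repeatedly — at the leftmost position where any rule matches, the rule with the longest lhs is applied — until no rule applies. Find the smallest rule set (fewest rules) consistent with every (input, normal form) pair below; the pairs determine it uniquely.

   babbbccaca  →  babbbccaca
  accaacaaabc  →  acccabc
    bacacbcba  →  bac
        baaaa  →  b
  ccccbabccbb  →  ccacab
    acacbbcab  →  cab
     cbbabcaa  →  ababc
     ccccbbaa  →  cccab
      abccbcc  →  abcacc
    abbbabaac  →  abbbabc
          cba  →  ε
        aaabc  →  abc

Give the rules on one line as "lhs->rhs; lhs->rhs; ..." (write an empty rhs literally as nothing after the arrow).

  | babbbccaca
  | accaacaaabc => acccaaabc => acccabc
  | bacacbcba => bacaacba => baccba => bacaa => bac
  | baaaa => baa => b

aa->; cb->a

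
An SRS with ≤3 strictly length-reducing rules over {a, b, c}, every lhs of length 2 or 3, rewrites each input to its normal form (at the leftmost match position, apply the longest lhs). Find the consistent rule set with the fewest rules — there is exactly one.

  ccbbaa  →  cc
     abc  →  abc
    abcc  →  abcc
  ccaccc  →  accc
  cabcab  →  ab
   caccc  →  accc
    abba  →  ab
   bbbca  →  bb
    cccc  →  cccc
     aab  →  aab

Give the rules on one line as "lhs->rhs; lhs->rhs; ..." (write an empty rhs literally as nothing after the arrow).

ba->; ca->a

  | ccbbaa => ccba => cc
  | abc
  | abcc
  | ccaccc => caccc => accc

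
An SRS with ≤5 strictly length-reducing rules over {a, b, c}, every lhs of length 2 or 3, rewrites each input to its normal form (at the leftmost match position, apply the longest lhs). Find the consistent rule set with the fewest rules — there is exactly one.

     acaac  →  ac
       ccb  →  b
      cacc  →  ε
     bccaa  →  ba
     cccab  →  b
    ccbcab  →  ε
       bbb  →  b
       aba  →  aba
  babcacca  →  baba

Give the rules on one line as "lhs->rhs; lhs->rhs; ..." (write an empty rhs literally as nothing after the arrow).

aa->a; bb->; ca->; cc->

  | acaac => aac => ac
  | ccb => b
  | cacc => cc => ε
  | bccaa => baa => ba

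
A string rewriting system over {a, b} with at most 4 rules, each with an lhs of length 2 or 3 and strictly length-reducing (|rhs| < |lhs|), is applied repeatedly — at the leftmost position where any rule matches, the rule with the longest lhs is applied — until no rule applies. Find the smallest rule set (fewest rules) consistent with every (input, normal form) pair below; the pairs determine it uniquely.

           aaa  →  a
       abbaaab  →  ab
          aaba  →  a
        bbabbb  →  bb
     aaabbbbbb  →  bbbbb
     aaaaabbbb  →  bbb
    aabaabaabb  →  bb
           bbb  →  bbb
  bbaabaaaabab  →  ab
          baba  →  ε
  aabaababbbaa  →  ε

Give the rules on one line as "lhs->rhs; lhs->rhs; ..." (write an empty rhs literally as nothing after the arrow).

aa->; abb->b; ba->a

  | aaa => a
  | abbaaab => baaab => aaab => ab
  | aaba => ba => a
  | bbabbb => babbb => abbb => bb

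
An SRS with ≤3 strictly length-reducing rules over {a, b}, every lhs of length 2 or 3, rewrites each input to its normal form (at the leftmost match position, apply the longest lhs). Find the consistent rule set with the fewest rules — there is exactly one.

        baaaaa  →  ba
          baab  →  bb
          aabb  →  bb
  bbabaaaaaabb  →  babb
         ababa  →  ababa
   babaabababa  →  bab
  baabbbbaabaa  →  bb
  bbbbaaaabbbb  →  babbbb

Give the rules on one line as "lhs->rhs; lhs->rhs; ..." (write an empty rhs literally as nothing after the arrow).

aa->; bba->b

  | baaaaa => baaa => ba
  | baab => bb
  | aabb => bb
  | bbabaaaaaabb => bbaaaaaabb => baaaaabb => baaabb => babb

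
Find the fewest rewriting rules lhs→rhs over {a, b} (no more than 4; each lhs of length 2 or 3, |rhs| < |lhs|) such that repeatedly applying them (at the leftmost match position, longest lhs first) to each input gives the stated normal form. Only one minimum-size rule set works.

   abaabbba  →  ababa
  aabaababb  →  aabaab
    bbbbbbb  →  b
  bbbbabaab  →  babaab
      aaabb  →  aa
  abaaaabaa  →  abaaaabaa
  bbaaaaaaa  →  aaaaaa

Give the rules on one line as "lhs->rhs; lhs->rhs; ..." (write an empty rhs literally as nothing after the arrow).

  | abaabbba => ababa
  | aabaababb => aabaab
  | bbbbbbb => bbbb => b
  | bbbbabaab => babaab

abb->; bba->; bbb->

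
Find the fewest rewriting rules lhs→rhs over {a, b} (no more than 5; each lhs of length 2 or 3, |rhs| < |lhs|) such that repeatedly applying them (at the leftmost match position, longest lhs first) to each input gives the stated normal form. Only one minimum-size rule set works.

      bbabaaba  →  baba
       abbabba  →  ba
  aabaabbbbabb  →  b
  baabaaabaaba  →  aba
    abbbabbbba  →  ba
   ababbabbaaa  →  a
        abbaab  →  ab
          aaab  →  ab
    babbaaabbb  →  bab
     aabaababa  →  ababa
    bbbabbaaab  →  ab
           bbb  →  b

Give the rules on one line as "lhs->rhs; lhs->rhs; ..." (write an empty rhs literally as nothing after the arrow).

  | bbabaaba => babaaba => baba
  | abbabba => baabba => bba => ba
  | aabaabbbbabb => abaabbbbabb => abbbbabb => babbabb => bbaabb => baabb => bb => b
  | baabaaabaaba => baaabaaba => abaaba => aba

aa->a; abb->ba; baa->; bb->b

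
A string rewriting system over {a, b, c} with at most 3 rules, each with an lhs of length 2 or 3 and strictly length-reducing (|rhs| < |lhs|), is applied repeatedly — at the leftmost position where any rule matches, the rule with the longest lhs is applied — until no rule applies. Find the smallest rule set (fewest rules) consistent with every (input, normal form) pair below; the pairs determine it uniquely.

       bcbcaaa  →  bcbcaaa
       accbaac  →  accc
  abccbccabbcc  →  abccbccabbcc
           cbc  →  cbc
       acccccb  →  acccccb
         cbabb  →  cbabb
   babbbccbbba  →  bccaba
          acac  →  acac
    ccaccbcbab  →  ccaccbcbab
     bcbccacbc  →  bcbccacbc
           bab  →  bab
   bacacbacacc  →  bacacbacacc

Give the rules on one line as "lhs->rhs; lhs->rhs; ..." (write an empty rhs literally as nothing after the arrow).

baa->; bbb->ab

  | bcbcaaa
  | accbaac => accc
  | abccbccabbcc
  | cbc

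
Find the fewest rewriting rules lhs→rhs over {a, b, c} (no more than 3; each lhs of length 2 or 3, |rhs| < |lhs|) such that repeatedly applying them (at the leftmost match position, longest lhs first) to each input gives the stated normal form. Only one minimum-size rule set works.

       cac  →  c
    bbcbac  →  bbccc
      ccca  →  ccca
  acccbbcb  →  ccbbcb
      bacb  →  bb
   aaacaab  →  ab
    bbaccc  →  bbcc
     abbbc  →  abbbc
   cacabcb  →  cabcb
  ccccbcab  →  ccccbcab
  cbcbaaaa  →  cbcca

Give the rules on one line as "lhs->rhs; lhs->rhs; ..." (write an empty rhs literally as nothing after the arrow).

  | cac => c
  | bbcbac => bbccc
  | ccca
  | acccbbcb => ccbbcb

aa->a; ac->; cba->cc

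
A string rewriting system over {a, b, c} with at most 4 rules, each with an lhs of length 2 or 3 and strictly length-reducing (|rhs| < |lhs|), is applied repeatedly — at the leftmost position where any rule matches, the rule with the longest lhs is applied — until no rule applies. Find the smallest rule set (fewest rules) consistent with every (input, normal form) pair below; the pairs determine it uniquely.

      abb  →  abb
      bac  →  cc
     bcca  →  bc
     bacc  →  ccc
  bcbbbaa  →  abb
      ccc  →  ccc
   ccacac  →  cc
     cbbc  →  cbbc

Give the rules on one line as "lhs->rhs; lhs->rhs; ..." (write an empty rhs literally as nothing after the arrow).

ba->c; bcb->ab; ca->

  | abb
  | bac => cc
  | bcca => bc
  | bacc => ccc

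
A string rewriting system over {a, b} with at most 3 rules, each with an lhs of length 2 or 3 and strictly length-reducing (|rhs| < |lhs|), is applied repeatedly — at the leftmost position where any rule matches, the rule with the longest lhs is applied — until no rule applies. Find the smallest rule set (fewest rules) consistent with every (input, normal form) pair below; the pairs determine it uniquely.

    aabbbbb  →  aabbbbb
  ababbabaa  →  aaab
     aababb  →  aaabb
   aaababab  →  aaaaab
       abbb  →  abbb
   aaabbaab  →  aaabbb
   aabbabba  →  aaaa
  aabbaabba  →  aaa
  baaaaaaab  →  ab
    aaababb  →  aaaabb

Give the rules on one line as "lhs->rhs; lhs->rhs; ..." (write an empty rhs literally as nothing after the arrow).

ba->a; baa->b

  | aabbbbb
  | ababbabaa => aabbabaa => aababaa => aaabaa => aaab
  | aababb => aaabb
  | aaababab => aaaabab => aaaaab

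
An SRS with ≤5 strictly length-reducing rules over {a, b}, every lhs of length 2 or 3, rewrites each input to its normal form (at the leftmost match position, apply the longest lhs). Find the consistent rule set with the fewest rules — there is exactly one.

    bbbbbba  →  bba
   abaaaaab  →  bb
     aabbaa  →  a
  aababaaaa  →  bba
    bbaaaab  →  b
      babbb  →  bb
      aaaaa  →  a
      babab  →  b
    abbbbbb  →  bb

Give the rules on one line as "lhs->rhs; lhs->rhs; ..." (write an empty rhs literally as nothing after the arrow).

aa->a; ab->b; abb->; bbb->b

  | bbbbbba => bbbba => bba
  | abaaaaab => baaaaab => baaaab => baaab => baab => bab => bb
  | aabbaa => abbaa => aa => a
  | aababaaaa => ababaaaa => babaaaa => bbaaaa => bbaaa => bbaa => bba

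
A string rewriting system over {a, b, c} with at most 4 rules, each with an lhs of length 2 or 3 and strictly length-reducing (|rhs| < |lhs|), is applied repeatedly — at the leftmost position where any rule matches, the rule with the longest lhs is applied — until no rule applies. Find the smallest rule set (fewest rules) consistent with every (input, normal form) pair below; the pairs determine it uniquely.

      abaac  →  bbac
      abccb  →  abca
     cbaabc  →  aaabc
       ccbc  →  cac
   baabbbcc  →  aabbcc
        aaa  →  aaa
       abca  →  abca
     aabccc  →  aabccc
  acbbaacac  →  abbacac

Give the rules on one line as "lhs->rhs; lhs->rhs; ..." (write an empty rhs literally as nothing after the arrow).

aba->bb; baa->ac; cb->a

  | abaac => bbac
  | abccb => abca
  | cbaabc => aaabc
  | ccbc => cac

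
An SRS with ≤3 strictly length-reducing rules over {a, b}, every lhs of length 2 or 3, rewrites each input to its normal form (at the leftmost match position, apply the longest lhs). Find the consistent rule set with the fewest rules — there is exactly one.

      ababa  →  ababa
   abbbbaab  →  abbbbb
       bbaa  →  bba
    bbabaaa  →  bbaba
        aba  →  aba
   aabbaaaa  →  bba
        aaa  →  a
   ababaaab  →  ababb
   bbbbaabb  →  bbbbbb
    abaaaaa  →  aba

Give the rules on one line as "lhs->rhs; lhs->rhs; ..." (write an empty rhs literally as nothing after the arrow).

  | ababa
  | abbbbaab => abbbbb
  | bbaa => bba
  | bbabaaa => bbabaa => bbaba

aa->a; aab->b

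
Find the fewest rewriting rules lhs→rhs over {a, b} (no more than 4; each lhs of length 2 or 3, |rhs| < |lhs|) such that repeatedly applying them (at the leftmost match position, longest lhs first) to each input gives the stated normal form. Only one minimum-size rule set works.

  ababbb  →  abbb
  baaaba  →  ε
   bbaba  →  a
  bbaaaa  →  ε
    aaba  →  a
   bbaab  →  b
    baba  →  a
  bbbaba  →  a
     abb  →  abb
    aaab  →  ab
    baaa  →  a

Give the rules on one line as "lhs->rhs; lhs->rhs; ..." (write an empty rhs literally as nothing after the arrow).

aa->; ba->a; bab->b

  | ababbb => abbb
  | baaaba => aaaba => aba => aa => ε
  | bbaba => bba => ba => a
  | bbaaaa => baaaa => aaaa => aa => ε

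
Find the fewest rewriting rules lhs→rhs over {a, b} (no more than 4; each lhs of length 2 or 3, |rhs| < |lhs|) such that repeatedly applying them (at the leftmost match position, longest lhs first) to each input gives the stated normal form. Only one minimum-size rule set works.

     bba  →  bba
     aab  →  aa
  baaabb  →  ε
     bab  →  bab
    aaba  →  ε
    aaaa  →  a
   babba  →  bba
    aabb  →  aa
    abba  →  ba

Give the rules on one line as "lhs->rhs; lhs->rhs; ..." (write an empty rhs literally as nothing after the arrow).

  | bba
  | aab => aa
  | baaabb => bbb => ε
  | bab

aaa->; aab->aa; abb->b; bbb->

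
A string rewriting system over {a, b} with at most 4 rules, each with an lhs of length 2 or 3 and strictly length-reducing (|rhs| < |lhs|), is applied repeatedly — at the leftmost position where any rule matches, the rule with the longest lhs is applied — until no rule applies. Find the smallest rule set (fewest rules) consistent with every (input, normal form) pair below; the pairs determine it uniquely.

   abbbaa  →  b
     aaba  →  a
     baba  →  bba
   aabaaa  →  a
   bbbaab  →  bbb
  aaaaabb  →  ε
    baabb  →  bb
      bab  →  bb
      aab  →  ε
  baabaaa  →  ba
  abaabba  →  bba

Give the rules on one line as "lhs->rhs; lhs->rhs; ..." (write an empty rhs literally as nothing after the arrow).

  | abbbaa => baa => b
  | aaba => a
  | baba => bba
  | aabaaa => aaa => a

aa->; aab->; ab->b; abb->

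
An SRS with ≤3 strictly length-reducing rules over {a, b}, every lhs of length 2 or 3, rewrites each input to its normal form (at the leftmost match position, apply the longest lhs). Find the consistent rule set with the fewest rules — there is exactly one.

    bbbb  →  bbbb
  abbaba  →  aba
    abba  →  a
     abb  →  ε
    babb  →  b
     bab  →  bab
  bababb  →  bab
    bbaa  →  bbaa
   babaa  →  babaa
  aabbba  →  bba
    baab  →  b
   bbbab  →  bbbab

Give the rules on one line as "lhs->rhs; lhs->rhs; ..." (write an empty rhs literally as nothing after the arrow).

aab->; abb->

  | bbbb
  | abbaba => aba
  | abba => a
  | abb => ε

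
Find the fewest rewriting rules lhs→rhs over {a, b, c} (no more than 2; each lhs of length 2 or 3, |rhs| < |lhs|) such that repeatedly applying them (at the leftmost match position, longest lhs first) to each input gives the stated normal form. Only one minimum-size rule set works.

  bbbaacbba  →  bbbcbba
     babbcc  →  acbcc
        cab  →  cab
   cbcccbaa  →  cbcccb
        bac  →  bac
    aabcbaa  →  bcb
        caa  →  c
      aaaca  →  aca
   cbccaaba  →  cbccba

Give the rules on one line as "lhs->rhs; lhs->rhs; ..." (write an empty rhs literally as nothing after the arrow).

  | bbbaacbba => bbbcbba
  | babbcc => acbcc
  | cab
  | cbcccbaa => cbcccb

aa->; bab->ac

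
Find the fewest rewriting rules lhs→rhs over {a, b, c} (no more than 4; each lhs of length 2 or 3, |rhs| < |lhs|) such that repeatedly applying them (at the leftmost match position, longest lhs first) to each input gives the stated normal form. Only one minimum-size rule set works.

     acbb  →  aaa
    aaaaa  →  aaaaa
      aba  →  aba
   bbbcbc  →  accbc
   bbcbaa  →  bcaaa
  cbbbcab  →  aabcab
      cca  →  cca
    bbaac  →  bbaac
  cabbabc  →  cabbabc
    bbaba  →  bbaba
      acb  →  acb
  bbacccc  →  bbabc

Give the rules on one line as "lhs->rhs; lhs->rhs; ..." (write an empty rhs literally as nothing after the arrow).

  | acbb => aaa
  | aaaaa
  | aba
  | bbbcbc => accbc

bbb->ac; bcb->ca; cbb->aa; ccc->b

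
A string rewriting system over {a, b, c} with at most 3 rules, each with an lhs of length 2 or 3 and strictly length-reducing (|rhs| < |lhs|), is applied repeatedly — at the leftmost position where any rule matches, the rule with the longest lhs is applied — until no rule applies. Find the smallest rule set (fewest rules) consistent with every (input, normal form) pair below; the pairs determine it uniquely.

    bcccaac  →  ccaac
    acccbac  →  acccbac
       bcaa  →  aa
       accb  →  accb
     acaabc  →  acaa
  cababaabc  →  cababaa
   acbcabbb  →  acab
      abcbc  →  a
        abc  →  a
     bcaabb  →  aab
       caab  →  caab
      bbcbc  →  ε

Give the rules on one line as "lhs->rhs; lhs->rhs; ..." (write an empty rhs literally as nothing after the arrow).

bb->b; bc->

  | bcccaac => ccaac
  | acccbac
  | bcaa => aa
  | accb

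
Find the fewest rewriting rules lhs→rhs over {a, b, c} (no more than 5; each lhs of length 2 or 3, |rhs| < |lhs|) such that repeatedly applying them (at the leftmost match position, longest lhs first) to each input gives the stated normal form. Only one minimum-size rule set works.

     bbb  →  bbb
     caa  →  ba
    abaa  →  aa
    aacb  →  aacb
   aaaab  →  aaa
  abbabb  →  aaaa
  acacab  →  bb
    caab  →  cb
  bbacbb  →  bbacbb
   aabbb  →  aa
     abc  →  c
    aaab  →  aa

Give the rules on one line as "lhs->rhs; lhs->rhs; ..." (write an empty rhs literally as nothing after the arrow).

  | bbb
  | caa => ba
  | abaa => aa
  | aacb

ab->; abb->aa; bab->cb; ca->b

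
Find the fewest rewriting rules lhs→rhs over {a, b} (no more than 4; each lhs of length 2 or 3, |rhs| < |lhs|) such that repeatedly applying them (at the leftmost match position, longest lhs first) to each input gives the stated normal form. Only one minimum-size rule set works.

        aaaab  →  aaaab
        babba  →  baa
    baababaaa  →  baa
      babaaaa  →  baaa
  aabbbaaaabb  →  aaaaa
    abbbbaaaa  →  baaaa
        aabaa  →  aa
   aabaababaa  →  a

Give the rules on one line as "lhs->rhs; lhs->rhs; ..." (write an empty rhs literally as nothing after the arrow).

aba->; bb->; bbb->ba

  | aaaab
  | babba => baa
  | baababaaa => babaaa => baa
  | babaaaa => baaa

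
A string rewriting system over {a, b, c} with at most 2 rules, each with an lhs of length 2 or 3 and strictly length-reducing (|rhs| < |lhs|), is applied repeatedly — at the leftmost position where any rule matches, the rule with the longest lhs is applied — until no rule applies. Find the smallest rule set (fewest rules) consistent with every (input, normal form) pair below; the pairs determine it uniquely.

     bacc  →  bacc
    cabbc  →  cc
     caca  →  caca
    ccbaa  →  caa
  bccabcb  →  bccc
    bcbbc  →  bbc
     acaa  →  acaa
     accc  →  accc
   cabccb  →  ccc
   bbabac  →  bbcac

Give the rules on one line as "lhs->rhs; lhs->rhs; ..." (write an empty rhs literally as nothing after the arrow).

ab->c; cb->

  | bacc
  | cabbc => ccbc => cc
  | caca
  | ccbaa => caa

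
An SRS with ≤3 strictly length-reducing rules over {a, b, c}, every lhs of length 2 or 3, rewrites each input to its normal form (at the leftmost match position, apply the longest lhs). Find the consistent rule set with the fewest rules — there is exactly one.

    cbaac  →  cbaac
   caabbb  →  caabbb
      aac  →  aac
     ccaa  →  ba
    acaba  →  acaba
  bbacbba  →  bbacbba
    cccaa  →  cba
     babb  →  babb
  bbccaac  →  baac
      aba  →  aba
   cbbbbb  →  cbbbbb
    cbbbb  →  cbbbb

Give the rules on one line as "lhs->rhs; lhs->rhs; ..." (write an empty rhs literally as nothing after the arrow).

  | cbaac
  | caabbb
  | aac
  | ccaa => ba

bcc->; cca->b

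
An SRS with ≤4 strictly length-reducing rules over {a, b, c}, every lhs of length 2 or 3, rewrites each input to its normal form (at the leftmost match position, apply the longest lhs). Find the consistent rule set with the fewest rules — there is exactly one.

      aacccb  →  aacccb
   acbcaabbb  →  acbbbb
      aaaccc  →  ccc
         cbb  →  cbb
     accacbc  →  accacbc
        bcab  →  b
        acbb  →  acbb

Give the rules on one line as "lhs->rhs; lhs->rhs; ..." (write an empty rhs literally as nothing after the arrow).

aaa->; caa->; cab->

  | aacccb
  | acbcaabbb => acbbbb
  | aaaccc => ccc
  | cbb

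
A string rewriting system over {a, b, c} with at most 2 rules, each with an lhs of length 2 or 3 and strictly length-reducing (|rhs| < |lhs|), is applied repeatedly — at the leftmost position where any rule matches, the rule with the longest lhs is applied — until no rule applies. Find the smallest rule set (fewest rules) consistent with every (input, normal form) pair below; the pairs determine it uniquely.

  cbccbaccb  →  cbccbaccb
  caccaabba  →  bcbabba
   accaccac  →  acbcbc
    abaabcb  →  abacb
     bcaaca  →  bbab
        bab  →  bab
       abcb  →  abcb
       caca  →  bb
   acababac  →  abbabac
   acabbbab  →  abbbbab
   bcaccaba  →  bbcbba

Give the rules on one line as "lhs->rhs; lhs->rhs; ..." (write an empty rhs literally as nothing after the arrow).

  | cbccbaccb
  | caccaabba => bccaabba => bcbabba
  | accaccac => acbccac => acbcbc
  | abaabcb => abacb

aab->a; ca->b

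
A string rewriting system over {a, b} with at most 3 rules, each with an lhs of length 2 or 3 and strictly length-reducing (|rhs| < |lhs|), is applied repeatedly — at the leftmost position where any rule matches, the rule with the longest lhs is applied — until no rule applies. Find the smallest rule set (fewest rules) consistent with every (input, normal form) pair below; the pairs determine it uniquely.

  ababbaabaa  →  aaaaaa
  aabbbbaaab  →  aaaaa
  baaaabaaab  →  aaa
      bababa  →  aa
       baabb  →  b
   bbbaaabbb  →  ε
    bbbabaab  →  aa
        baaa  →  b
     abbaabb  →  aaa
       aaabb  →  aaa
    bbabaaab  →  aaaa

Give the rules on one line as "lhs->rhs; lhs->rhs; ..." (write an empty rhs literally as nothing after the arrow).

  | ababbaabaa => aabbaabaa => aabaabaa => aaaabaa => aaaaaa
  | aabbbbaaab => aabbbaaab => aabbaaab => aabaaab => aaaaab => aaaaa
  | baaaabaaab => baaabaaab => baabaaab => babaaab => bbaaab => aaab => aaa
  | bababa => bbaba => aba => aa

ab->a; ba->b; bb->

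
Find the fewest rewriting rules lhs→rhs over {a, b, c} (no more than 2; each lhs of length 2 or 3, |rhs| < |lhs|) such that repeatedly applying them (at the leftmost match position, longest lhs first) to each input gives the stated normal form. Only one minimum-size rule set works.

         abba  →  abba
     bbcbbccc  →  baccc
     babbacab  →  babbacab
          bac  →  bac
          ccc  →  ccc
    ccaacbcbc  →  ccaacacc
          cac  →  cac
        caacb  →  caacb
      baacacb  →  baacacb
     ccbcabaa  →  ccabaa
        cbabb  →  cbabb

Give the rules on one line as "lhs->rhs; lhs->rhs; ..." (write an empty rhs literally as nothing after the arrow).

bc->; bcb->ac

  | abba
  | bbcbbccc => bacbccc => baccc
  | babbacab
  | bac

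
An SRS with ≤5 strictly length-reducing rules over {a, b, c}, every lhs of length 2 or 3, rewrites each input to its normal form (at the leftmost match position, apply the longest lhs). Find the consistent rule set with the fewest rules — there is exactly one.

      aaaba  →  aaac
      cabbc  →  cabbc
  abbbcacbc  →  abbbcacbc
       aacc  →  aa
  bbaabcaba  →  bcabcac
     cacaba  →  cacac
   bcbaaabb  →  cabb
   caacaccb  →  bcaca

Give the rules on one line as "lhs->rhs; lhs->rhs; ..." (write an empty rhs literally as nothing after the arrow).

  | aaaba => aaac
  | cabbc
  | abbbcacbc
  | aacc => aa

ba->c; caa->b; cc->; ccb->ca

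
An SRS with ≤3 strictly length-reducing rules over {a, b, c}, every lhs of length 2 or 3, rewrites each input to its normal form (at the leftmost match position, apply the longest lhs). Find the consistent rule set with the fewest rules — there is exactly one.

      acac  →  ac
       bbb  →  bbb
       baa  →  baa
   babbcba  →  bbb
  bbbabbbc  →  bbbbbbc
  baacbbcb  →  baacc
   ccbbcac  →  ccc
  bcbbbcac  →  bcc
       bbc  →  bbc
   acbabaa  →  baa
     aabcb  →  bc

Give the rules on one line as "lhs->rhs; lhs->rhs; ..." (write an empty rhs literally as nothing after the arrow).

  | acac => ac
  | bbb
  | baa
  | babbcba => bbbcba => bbbca => bbb

ab->b; ca->; cb->c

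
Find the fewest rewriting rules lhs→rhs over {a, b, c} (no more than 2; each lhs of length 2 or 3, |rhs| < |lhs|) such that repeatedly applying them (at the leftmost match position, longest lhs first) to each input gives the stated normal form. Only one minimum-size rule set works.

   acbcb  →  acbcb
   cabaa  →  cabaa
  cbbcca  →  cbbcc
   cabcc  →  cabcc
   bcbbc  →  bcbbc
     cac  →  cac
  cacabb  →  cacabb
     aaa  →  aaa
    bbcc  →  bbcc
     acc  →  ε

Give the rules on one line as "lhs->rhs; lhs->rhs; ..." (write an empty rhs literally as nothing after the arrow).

  | acbcb
  | cabaa
  | cbbcca => cbbcc
  | cabcc

acc->; cca->cc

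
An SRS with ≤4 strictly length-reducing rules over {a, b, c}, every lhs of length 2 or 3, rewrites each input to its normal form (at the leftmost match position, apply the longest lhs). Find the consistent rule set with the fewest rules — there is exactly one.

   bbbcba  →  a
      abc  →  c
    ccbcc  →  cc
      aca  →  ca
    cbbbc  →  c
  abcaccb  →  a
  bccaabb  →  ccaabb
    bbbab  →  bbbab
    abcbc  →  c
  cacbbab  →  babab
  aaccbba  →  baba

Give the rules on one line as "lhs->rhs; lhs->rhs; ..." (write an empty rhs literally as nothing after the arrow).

  | bbbcba => bbcba => bcba => cba => a
  | abc => ac => c
  | ccbcc => bacc => bcc => cc
  | aca => ca

ac->c; bc->c; cb->; ccb->ba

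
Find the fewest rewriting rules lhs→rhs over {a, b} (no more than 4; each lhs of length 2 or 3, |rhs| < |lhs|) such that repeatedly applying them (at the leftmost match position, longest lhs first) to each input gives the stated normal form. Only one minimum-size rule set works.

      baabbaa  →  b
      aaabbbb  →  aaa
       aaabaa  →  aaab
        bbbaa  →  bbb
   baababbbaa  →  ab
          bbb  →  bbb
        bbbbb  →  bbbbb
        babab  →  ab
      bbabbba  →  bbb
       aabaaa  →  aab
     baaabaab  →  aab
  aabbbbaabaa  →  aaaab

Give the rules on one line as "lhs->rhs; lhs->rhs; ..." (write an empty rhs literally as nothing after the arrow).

  | baabbaa => babbaa => baa => ba => b
  | aaabbbb => aaabb => aaa
  | aaabaa => aaaba => aaab
  | bbbaa => bbba => bbb

abb->a; ba->b; bab->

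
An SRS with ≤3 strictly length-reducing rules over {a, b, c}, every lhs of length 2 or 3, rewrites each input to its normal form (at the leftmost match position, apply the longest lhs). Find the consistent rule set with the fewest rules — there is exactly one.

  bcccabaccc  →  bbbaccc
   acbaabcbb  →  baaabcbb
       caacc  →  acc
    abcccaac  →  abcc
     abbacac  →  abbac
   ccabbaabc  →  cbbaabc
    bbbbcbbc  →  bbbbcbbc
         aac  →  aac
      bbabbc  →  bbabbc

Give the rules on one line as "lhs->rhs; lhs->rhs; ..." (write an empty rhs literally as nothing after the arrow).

  | bcccabaccc => bccbaccc => bbbaccc
  | acbaabcbb => baaabcbb
  | caacc => acc
  | abcccaac => abccac => abcc

acb->ba; ca->; ccb->bb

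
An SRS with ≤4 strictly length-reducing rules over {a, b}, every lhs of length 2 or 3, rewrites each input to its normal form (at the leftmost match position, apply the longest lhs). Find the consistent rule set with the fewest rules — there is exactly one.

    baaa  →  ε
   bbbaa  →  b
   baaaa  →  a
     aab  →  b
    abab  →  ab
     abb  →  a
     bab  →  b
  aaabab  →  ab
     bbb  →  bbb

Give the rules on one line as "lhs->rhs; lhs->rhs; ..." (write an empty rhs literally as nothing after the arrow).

aa->; abb->a; ba->

  | baaa => aa => ε
  | bbbaa => bba => b
  | baaaa => aaa => a
  | aab => b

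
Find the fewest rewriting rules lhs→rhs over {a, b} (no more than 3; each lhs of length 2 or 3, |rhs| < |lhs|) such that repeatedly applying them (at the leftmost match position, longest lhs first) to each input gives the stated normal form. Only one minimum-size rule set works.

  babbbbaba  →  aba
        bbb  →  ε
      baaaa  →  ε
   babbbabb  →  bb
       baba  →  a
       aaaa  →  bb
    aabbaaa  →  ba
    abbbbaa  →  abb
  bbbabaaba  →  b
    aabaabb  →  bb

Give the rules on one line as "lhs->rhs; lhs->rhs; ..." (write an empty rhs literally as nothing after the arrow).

aa->b; bab->; bbb->

  | babbbbaba => bbbaba => aba
  | bbb => ε
  | baaaa => bbaa => bbb => ε
  | babbbabb => bbabb => bb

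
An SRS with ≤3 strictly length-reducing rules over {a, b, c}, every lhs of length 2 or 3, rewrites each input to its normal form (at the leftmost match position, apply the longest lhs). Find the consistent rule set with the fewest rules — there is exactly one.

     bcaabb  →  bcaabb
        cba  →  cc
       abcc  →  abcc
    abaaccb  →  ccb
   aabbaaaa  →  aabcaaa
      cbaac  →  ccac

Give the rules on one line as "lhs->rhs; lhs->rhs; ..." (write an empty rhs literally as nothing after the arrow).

  | bcaabb
  | cba => cc
  | abcc
  | abaaccb => acaccb => ccb

aca->; ba->c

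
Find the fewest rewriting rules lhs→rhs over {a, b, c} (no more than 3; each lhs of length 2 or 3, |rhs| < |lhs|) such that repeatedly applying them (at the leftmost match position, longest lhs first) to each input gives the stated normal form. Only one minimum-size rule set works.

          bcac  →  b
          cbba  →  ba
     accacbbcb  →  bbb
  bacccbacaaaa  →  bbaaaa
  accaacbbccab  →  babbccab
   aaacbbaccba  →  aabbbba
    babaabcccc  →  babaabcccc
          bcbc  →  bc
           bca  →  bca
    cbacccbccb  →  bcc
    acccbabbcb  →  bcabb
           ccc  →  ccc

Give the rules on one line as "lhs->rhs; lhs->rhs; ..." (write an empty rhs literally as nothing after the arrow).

  | bcac => bcb => b
  | cbba => ba
  | accacbbcb => bcacbbcb => bcbbbcb => bbbcb => bbb
  | bacccbacaaaa => bbccbacaaaa => bbcacaaaa => bbcbaaaa => bbaaaa

ac->b; caa->ab; cb->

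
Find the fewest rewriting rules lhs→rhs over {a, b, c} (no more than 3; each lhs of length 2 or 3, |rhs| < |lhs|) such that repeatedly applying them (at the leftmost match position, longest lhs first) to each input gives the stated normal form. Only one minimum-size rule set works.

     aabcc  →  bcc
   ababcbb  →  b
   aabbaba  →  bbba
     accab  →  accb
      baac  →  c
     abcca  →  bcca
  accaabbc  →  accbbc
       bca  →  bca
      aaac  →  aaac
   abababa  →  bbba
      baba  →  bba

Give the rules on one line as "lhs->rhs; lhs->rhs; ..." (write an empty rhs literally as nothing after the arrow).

  | aabcc => abcc => bcc
  | ababcbb => babcbb => bbcbb => baab => b
  | aabbaba => abbaba => bbaba => bbba
  | accab => accb

ab->b; baa->; bcb->aa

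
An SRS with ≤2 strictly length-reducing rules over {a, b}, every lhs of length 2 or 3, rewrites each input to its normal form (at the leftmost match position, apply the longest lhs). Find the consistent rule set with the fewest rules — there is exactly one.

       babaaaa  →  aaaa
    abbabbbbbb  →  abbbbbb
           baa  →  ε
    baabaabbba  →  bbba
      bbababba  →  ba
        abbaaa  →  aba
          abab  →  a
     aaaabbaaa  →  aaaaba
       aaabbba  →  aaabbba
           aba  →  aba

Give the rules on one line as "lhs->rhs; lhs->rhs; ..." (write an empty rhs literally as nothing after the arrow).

  | babaaaa => aaaa
  | abbabbbbbb => abbbbbb
  | baa => ε
  | baabaabbba => baabbba => bbba

baa->; bab->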